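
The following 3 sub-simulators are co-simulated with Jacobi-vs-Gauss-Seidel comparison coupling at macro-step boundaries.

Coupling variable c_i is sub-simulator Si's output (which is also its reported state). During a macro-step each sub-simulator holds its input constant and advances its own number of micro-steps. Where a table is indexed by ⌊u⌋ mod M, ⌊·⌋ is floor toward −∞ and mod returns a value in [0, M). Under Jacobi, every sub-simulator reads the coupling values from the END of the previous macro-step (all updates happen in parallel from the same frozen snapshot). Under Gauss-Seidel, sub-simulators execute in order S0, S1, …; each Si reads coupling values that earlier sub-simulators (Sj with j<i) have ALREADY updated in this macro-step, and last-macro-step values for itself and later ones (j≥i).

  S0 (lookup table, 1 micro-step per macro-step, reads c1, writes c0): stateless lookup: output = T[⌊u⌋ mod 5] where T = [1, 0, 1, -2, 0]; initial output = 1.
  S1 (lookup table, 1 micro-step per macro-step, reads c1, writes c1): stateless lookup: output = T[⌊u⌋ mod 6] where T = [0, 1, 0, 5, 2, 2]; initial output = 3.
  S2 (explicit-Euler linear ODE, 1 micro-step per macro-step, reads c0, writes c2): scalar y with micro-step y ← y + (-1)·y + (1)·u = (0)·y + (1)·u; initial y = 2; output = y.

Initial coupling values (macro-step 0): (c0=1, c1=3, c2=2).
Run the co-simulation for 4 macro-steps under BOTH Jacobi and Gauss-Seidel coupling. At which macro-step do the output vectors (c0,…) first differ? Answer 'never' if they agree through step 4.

first divergence at macro-step: 1

[Jacobi] macro 1: S0 reads c1=3 → after 1×micro: -2; S1 reads c1=3 → after 1×micro: 5; S2 reads c0=1 → after 1×micro: 1 ⇒ (c0=-2, c1=5, c2=1)
[Jacobi] macro 2: S0 reads c1=5 → after 1×micro: 1; S1 reads c1=5 → after 1×micro: 2; S2 reads c0=-2 → after 1×micro: -2 ⇒ (c0=1, c1=2, c2=-2)
[Jacobi] macro 3: S0 reads c1=2 → after 1×micro: 1; S1 reads c1=2 → after 1×micro: 0; S2 reads c0=1 → after 1×micro: 1 ⇒ (c0=1, c1=0, c2=1)
[Jacobi] macro 4: S0 reads c1=0 → after 1×micro: 1; S1 reads c1=0 → after 1×micro: 0; S2 reads c0=1 → after 1×micro: 1 ⇒ (c0=1, c1=0, c2=1)
[Gauss-Seidel] macro 1: S0 reads c1=3 → after 1×micro: -2; S1 reads c1=3 → after 1×micro: 5; S2 reads c0=-2 → after 1×micro: -2 ⇒ (c0=-2, c1=5, c2=-2)
[Gauss-Seidel] macro 2: S0 reads c1=5 → after 1×micro: 1; S1 reads c1=5 → after 1×micro: 2; S2 reads c0=1 → after 1×micro: 1 ⇒ (c0=1, c1=2, c2=1)
[Gauss-Seidel] macro 3: S0 reads c1=2 → after 1×micro: 1; S1 reads c1=2 → after 1×micro: 0; S2 reads c0=1 → after 1×micro: 1 ⇒ (c0=1, c1=0, c2=1)
[Gauss-Seidel] macro 4: S0 reads c1=0 → after 1×micro: 1; S1 reads c1=0 → after 1×micro: 0; S2 reads c0=1 → after 1×micro: 1 ⇒ (c0=1, c1=0, c2=1)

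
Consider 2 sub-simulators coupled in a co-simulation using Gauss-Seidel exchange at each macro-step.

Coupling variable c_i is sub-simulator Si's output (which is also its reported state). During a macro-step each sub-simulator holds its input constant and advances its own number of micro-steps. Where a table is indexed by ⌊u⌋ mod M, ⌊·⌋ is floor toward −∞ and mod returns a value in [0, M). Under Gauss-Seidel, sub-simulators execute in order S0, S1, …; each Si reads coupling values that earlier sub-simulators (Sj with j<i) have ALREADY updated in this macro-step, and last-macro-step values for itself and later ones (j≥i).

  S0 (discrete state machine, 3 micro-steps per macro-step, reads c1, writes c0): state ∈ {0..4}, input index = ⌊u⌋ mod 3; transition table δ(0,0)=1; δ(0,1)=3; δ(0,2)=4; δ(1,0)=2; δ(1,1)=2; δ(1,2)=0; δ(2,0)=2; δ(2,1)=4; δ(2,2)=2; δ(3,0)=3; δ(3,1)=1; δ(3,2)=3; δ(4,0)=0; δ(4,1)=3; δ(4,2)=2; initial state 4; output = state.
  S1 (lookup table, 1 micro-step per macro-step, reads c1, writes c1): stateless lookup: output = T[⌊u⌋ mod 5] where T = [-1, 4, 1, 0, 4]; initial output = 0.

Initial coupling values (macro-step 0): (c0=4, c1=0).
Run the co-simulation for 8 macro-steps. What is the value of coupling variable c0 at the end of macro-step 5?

c0 at macro-step 5 = 4

macro 1: S0 reads c1=0 → after 3×micro: 2; S1 reads c1=0 → after 1×micro: -1 ⇒ (c0=2, c1=-1)
macro 2: S0 reads c1=-1 → after 3×micro: 2; S1 reads c1=-1 → after 1×micro: 4 ⇒ (c0=2, c1=4)
macro 3: S0 reads c1=4 → after 3×micro: 1; S1 reads c1=4 → after 1×micro: 4 ⇒ (c0=1, c1=4)
macro 4: S0 reads c1=4 → after 3×micro: 3; S1 reads c1=4 → after 1×micro: 4 ⇒ (c0=3, c1=4)
macro 5: S0 reads c1=4 → after 3×micro: 4; S1 reads c1=4 → after 1×micro: 4 ⇒ (c0=4, c1=4)
macro 6: S0 reads c1=4 → after 3×micro: 2; S1 reads c1=4 → after 1×micro: 4 ⇒ (c0=2, c1=4)
macro 7: S0 reads c1=4 → after 3×micro: 1; S1 reads c1=4 → after 1×micro: 4 ⇒ (c0=1, c1=4)
macro 8: S0 reads c1=4 → after 3×micro: 3; S1 reads c1=4 → after 1×micro: 4 ⇒ (c0=3, c1=4)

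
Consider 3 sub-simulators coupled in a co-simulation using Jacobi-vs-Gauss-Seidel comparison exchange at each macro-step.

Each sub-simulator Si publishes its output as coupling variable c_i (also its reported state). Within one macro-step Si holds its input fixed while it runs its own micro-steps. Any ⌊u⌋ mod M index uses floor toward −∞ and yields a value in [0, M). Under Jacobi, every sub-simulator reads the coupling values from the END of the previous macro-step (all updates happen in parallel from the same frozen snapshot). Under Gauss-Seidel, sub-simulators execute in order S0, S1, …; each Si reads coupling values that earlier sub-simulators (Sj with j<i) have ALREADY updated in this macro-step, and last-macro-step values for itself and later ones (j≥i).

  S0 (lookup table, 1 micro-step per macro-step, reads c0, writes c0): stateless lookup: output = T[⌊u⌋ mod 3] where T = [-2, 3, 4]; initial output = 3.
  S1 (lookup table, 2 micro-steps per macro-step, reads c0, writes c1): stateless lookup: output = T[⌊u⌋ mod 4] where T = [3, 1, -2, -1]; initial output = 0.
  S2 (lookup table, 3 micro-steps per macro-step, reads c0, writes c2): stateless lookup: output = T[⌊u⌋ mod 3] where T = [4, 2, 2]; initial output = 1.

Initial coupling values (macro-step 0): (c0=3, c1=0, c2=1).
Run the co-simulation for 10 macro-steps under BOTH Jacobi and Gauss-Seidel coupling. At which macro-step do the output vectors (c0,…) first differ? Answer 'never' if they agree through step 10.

first divergence at macro-step: 1

[Jacobi] macro 1: S0 reads c0=3 → after 1×micro: -2; S1 reads c0=3 → after 2×micro: -1; S2 reads c0=3 → after 3×micro: 4 ⇒ (c0=-2, c1=-1, c2=4)
[Jacobi] macro 2: S0 reads c0=-2 → after 1×micro: 3; S1 reads c0=-2 → after 2×micro: -2; S2 reads c0=-2 → after 3×micro: 2 ⇒ (c0=3, c1=-2, c2=2)
[Jacobi] macro 3: S0 reads c0=3 → after 1×micro: -2; S1 reads c0=3 → after 2×micro: -1; S2 reads c0=3 → after 3×micro: 4 ⇒ (c0=-2, c1=-1, c2=4)
[Jacobi] macro 4: S0 reads c0=-2 → after 1×micro: 3; S1 reads c0=-2 → after 2×micro: -2; S2 reads c0=-2 → after 3×micro: 2 ⇒ (c0=3, c1=-2, c2=2)
[Jacobi] macro 5: S0 reads c0=3 → after 1×micro: -2; S1 reads c0=3 → after 2×micro: -1; S2 reads c0=3 → after 3×micro: 4 ⇒ (c0=-2, c1=-1, c2=4)
[Jacobi] macro 6: S0 reads c0=-2 → after 1×micro: 3; S1 reads c0=-2 → after 2×micro: -2; S2 reads c0=-2 → after 3×micro: 2 ⇒ (c0=3, c1=-2, c2=2)
[Jacobi] macro 7: S0 reads c0=3 → after 1×micro: -2; S1 reads c0=3 → after 2×micro: -1; S2 reads c0=3 → after 3×micro: 4 ⇒ (c0=-2, c1=-1, c2=4)
[Jacobi] macro 8: S0 reads c0=-2 → after 1×micro: 3; S1 reads c0=-2 → after 2×micro: -2; S2 reads c0=-2 → after 3×micro: 2 ⇒ (c0=3, c1=-2, c2=2)
[Jacobi] macro 9: S0 reads c0=3 → after 1×micro: -2; S1 reads c0=3 → after 2×micro: -1; S2 reads c0=3 → after 3×micro: 4 ⇒ (c0=-2, c1=-1, c2=4)
[Jacobi] macro 10: S0 reads c0=-2 → after 1×micro: 3; S1 reads c0=-2 → after 2×micro: -2; S2 reads c0=-2 → after 3×micro: 2 ⇒ (c0=3, c1=-2, c2=2)
[Gauss-Seidel] macro 1: S0 reads c0=3 → after 1×micro: -2; S1 reads c0=-2 → after 2×micro: -2; S2 reads c0=-2 → after 3×micro: 2 ⇒ (c0=-2, c1=-2, c2=2)
[Gauss-Seidel] macro 2: S0 reads c0=-2 → after 1×micro: 3; S1 reads c0=3 → after 2×micro: -1; S2 reads c0=3 → after 3×micro: 4 ⇒ (c0=3, c1=-1, c2=4)
[Gauss-Seidel] macro 3: S0 reads c0=3 → after 1×micro: -2; S1 reads c0=-2 → after 2×micro: -2; S2 reads c0=-2 → after 3×micro: 2 ⇒ (c0=-2, c1=-2, c2=2)
[Gauss-Seidel] macro 4: S0 reads c0=-2 → after 1×micro: 3; S1 reads c0=3 → after 2×micro: -1; S2 reads c0=3 → after 3×micro: 4 ⇒ (c0=3, c1=-1, c2=4)
[Gauss-Seidel] macro 5: S0 reads c0=3 → after 1×micro: -2; S1 reads c0=-2 → after 2×micro: -2; S2 reads c0=-2 → after 3×micro: 2 ⇒ (c0=-2, c1=-2, c2=2)
[Gauss-Seidel] macro 6: S0 reads c0=-2 → after 1×micro: 3; S1 reads c0=3 → after 2×micro: -1; S2 reads c0=3 → after 3×micro: 4 ⇒ (c0=3, c1=-1, c2=4)
[Gauss-Seidel] macro 7: S0 reads c0=3 → after 1×micro: -2; S1 reads c0=-2 → after 2×micro: -2; S2 reads c0=-2 → after 3×micro: 2 ⇒ (c0=-2, c1=-2, c2=2)
[Gauss-Seidel] macro 8: S0 reads c0=-2 → after 1×micro: 3; S1 reads c0=3 → after 2×micro: -1; S2 reads c0=3 → after 3×micro: 4 ⇒ (c0=3, c1=-1, c2=4)
[Gauss-Seidel] macro 9: S0 reads c0=3 → after 1×micro: -2; S1 reads c0=-2 → after 2×micro: -2; S2 reads c0=-2 → after 3×micro: 2 ⇒ (c0=-2, c1=-2, c2=2)
[Gauss-Seidel] macro 10: S0 reads c0=-2 → after 1×micro: 3; S1 reads c0=3 → after 2×micro: -1; S2 reads c0=3 → after 3×micro: 4 ⇒ (c0=3, c1=-1, c2=4)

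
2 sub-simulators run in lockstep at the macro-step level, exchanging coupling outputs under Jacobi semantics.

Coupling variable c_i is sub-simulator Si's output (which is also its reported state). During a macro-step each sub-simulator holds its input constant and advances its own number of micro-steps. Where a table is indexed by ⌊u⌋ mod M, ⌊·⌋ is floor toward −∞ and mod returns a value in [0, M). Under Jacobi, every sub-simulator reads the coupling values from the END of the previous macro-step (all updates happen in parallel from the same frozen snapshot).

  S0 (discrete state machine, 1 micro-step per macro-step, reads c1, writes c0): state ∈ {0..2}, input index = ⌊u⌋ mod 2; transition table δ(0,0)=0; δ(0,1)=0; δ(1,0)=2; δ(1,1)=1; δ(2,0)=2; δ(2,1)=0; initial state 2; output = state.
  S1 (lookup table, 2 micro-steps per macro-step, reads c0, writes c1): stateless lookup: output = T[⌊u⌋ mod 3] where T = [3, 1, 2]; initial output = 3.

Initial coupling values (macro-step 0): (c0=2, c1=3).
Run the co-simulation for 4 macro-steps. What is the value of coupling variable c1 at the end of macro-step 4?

c1 at macro-step 4 = 3

macro 1: S0 reads c1=3 → after 1×micro: 0; S1 reads c0=2 → after 2×micro: 2 ⇒ (c0=0, c1=2)
macro 2: S0 reads c1=2 → after 1×micro: 0; S1 reads c0=0 → after 2×micro: 3 ⇒ (c0=0, c1=3)
macro 3: S0 reads c1=3 → after 1×micro: 0; S1 reads c0=0 → after 2×micro: 3 ⇒ (c0=0, c1=3)
macro 4: S0 reads c1=3 → after 1×micro: 0; S1 reads c0=0 → after 2×micro: 3 ⇒ (c0=0, c1=3)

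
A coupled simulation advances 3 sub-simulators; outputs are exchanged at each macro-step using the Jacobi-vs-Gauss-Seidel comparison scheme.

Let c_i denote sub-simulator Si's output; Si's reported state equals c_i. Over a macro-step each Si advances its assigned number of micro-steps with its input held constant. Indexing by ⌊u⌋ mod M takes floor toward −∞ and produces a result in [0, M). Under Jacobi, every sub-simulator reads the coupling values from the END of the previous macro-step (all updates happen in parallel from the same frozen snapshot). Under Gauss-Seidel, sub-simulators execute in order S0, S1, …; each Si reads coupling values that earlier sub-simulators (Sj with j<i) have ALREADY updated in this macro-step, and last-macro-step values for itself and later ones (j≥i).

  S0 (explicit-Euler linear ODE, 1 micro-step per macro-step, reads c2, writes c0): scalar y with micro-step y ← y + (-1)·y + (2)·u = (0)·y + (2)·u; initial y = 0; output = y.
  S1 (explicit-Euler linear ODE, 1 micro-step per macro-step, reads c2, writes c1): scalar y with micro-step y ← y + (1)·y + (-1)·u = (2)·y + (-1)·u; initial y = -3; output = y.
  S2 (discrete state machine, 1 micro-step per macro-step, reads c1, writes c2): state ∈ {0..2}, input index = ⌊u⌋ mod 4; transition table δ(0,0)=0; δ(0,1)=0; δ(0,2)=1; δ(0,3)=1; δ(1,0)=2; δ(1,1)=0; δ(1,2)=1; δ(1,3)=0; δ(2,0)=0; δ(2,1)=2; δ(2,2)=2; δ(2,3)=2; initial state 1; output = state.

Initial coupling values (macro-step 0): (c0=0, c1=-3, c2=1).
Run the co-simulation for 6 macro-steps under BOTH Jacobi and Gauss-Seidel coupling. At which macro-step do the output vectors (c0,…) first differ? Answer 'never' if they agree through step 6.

first divergence at macro-step: 2

[Jacobi] macro 1: S0 reads c2=1 → after 1×micro: 2; S1 reads c2=1 → after 1×micro: -7; S2 reads c1=-3 → after 1×micro: 0 ⇒ (c0=2, c1=-7, c2=0)
[Jacobi] macro 2: S0 reads c2=0 → after 1×micro: 0; S1 reads c2=0 → after 1×micro: -14; S2 reads c1=-7 → after 1×micro: 0 ⇒ (c0=0, c1=-14, c2=0)
[Jacobi] macro 3: S0 reads c2=0 → after 1×micro: 0; S1 reads c2=0 → after 1×micro: -28; S2 reads c1=-14 → after 1×micro: 1 ⇒ (c0=0, c1=-28, c2=1)
[Jacobi] macro 4: S0 reads c2=1 → after 1×micro: 2; S1 reads c2=1 → after 1×micro: -57; S2 reads c1=-28 → after 1×micro: 2 ⇒ (c0=2, c1=-57, c2=2)
[Jacobi] macro 5: S0 reads c2=2 → after 1×micro: 4; S1 reads c2=2 → after 1×micro: -116; S2 reads c1=-57 → after 1×micro: 2 ⇒ (c0=4, c1=-116, c2=2)
[Jacobi] macro 6: S0 reads c2=2 → after 1×micro: 4; S1 reads c2=2 → after 1×micro: -234; S2 reads c1=-116 → after 1×micro: 0 ⇒ (c0=4, c1=-234, c2=0)
[Gauss-Seidel] macro 1: S0 reads c2=1 → after 1×micro: 2; S1 reads c2=1 → after 1×micro: -7; S2 reads c1=-7 → after 1×micro: 0 ⇒ (c0=2, c1=-7, c2=0)
[Gauss-Seidel] macro 2: S0 reads c2=0 → after 1×micro: 0; S1 reads c2=0 → after 1×micro: -14; S2 reads c1=-14 → after 1×micro: 1 ⇒ (c0=0, c1=-14, c2=1)
[Gauss-Seidel] macro 3: S0 reads c2=1 → after 1×micro: 2; S1 reads c2=1 → after 1×micro: -29; S2 reads c1=-29 → after 1×micro: 0 ⇒ (c0=2, c1=-29, c2=0)
[Gauss-Seidel] macro 4: S0 reads c2=0 → after 1×micro: 0; S1 reads c2=0 → after 1×micro: -58; S2 reads c1=-58 → after 1×micro: 1 ⇒ (c0=0, c1=-58, c2=1)
[Gauss-Seidel] macro 5: S0 reads c2=1 → after 1×micro: 2; S1 reads c2=1 → after 1×micro: -117; S2 reads c1=-117 → after 1×micro: 0 ⇒ (c0=2, c1=-117, c2=0)
[Gauss-Seidel] macro 6: S0 reads c2=0 → after 1×micro: 0; S1 reads c2=0 → after 1×micro: -234; S2 reads c1=-234 → after 1×micro: 1 ⇒ (c0=0, c1=-234, c2=1)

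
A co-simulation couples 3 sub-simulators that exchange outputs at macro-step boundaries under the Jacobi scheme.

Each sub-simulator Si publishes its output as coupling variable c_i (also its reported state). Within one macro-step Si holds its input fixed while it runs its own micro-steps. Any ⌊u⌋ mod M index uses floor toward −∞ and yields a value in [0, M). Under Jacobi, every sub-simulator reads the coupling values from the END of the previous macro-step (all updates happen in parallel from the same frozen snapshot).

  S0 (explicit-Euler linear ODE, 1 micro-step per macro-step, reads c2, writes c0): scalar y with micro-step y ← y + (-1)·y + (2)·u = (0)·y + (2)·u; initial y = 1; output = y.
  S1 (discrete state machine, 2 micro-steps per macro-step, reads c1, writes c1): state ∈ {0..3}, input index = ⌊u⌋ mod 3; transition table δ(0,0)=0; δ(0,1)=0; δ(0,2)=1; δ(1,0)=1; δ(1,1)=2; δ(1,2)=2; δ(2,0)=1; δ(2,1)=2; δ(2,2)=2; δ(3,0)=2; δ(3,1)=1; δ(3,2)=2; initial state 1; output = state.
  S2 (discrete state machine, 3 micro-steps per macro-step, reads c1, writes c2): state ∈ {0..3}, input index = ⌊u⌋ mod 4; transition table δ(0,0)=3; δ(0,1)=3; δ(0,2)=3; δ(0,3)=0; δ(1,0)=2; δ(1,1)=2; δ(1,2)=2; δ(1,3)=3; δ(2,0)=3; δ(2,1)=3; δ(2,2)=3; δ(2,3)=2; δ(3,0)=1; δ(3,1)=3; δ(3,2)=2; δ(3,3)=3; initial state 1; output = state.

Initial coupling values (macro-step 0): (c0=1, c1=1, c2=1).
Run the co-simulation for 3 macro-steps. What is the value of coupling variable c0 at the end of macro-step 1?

c0 at macro-step 1 = 2

macro 1: S0 reads c2=1 → after 1×micro: 2; S1 reads c1=1 → after 2×micro: 2; S2 reads c1=1 → after 3×micro: 3 ⇒ (c0=2, c1=2, c2=3)
macro 2: S0 reads c2=3 → after 1×micro: 6; S1 reads c1=2 → after 2×micro: 2; S2 reads c1=2 → after 3×micro: 2 ⇒ (c0=6, c1=2, c2=2)
macro 3: S0 reads c2=2 → after 1×micro: 4; S1 reads c1=2 → after 2×micro: 2; S2 reads c1=2 → after 3×micro: 3 ⇒ (c0=4, c1=2, c2=3)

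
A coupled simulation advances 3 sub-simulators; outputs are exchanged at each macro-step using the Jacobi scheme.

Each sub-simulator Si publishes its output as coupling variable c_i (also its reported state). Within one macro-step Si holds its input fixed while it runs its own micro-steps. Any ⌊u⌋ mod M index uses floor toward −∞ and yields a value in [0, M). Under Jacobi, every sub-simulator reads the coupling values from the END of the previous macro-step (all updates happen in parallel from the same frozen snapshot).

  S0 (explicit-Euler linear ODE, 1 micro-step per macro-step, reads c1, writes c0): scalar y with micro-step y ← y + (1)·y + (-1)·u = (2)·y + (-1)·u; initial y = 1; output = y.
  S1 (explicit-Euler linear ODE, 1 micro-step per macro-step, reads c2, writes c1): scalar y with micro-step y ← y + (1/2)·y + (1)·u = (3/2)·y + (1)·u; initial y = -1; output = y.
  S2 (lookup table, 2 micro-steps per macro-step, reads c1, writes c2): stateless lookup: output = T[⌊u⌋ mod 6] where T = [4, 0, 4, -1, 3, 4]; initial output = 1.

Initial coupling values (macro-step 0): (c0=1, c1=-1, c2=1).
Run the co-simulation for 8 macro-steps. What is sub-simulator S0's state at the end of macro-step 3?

S0 state at macro-step 3 = 39/4

macro 1: S0 reads c1=-1 → after 1×micro: 3; S1 reads c2=1 → after 1×micro: -1/2; S2 reads c1=-1 → after 2×micro: 4 ⇒ (c0=3, c1=-1/2, c2=4)
macro 2: S0 reads c1=-1/2 → after 1×micro: 13/2; S1 reads c2=4 → after 1×micro: 13/4; S2 reads c1=-1/2 → after 2×micro: 4 ⇒ (c0=13/2, c1=13/4, c2=4)
macro 3: S0 reads c1=13/4 → after 1×micro: 39/4; S1 reads c2=4 → after 1×micro: 71/8; S2 reads c1=13/4 → after 2×micro: -1 ⇒ (c0=39/4, c1=71/8, c2=-1)
macro 4: S0 reads c1=71/8 → after 1×micro: 85/8; S1 reads c2=-1 → after 1×micro: 197/16; S2 reads c1=71/8 → after 2×micro: 4 ⇒ (c0=85/8, c1=197/16, c2=4)
macro 5: S0 reads c1=197/16 → after 1×micro: 143/16; S1 reads c2=4 → after 1×micro: 719/32; S2 reads c1=197/16 → after 2×micro: 4 ⇒ (c0=143/16, c1=719/32, c2=4)
macro 6: S0 reads c1=719/32 → after 1×micro: -147/32; S1 reads c2=4 → after 1×micro: 2413/64; S2 reads c1=719/32 → after 2×micro: 3 ⇒ (c0=-147/32, c1=2413/64, c2=3)
macro 7: S0 reads c1=2413/64 → after 1×micro: -3001/64; S1 reads c2=3 → after 1×micro: 7623/128; S2 reads c1=2413/64 → after 2×micro: 0 ⇒ (c0=-3001/64, c1=7623/128, c2=0)
macro 8: S0 reads c1=7623/128 → after 1×micro: -19627/128; S1 reads c2=0 → after 1×micro: 22869/256; S2 reads c1=7623/128 → after 2×micro: 4 ⇒ (c0=-19627/128, c1=22869/256, c2=4)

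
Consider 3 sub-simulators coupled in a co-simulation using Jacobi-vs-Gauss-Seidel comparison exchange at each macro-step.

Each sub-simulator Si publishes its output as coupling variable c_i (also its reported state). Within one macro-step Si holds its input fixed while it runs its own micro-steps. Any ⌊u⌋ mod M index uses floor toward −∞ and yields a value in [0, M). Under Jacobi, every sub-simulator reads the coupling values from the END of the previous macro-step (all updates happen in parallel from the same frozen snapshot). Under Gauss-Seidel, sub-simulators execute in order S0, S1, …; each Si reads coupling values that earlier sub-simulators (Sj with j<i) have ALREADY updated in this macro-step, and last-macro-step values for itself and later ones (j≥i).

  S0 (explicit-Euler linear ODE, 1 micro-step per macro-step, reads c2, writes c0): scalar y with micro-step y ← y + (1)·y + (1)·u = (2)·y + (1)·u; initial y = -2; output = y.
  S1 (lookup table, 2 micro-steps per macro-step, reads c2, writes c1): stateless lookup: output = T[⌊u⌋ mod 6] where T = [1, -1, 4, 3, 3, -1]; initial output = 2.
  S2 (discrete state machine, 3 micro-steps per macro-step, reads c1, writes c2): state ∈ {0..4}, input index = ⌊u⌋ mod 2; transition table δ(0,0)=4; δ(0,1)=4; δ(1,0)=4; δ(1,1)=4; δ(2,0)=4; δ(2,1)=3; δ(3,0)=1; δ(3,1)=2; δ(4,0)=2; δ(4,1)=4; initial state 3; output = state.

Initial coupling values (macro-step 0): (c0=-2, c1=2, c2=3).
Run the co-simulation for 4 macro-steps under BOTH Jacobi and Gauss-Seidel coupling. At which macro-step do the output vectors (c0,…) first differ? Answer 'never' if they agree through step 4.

[Jacobi] macro 1: S0 reads c2=3 → after 1×micro: -1; S1 reads c2=3 → after 2×micro: 3; S2 reads c1=2 → after 3×micro: 2 ⇒ (c0=-1, c1=3, c2=2)
[Jacobi] macro 2: S0 reads c2=2 → after 1×micro: 0; S1 reads c2=2 → after 2×micro: 4; S2 reads c1=3 → after 3×micro: 3 ⇒ (c0=0, c1=4, c2=3)
[Jacobi] macro 3: S0 reads c2=3 → after 1×micro: 3; S1 reads c2=3 → after 2×micro: 3; S2 reads c1=4 → after 3×micro: 2 ⇒ (c0=3, c1=3, c2=2)
[Jacobi] macro 4: S0 reads c2=2 → after 1×micro: 8; S1 reads c2=2 → after 2×micro: 4; S2 reads c1=3 → after 3×micro: 3 ⇒ (c0=8, c1=4, c2=3)
[Gauss-Seidel] macro 1: S0 reads c2=3 → after 1×micro: -1; S1 reads c2=3 → after 2×micro: 3; S2 reads c1=3 → after 3×micro: 2 ⇒ (c0=-1, c1=3, c2=2)
[Gauss-Seidel] macro 2: S0 reads c2=2 → after 1×micro: 0; S1 reads c2=2 → after 2×micro: 4; S2 reads c1=4 → after 3×micro: 4 ⇒ (c0=0, c1=4, c2=4)
[Gauss-Seidel] macro 3: S0 reads c2=4 → after 1×micro: 4; S1 reads c2=4 → after 2×micro: 3; S2 reads c1=3 → after 3×micro: 4 ⇒ (c0=4, c1=3, c2=4)
[Gauss-Seidel] macro 4: S0 reads c2=4 → after 1×micro: 12; S1 reads c2=4 → after 2×micro: 3; S2 reads c1=3 → after 3×micro: 4 ⇒ (c0=12, c1=3, c2=4)

first divergence at macro-step: 2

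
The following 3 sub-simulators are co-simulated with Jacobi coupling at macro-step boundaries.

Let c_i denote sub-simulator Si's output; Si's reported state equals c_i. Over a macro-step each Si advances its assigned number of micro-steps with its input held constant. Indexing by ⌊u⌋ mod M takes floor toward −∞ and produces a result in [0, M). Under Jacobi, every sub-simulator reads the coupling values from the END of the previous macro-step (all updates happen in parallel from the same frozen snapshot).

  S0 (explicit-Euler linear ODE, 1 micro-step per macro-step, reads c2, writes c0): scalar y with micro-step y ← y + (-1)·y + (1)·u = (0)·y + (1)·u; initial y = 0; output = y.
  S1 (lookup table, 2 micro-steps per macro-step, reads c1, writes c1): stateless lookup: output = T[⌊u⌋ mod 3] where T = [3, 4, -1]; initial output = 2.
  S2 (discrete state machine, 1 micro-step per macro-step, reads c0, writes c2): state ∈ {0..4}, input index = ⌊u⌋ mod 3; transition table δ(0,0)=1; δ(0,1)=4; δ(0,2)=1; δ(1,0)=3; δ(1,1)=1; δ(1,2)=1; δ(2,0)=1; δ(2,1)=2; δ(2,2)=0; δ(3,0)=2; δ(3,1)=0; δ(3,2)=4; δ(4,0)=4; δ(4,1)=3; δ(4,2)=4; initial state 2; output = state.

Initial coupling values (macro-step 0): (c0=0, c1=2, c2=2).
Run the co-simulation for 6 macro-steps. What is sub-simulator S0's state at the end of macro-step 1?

macro 1: S0 reads c2=2 → after 1×micro: 2; S1 reads c1=2 → after 2×micro: -1; S2 reads c0=0 → after 1×micro: 1 ⇒ (c0=2, c1=-1, c2=1)
macro 2: S0 reads c2=1 → after 1×micro: 1; S1 reads c1=-1 → after 2×micro: -1; S2 reads c0=2 → after 1×micro: 1 ⇒ (c0=1, c1=-1, c2=1)
macro 3: S0 reads c2=1 → after 1×micro: 1; S1 reads c1=-1 → after 2×micro: -1; S2 reads c0=1 → after 1×micro: 1 ⇒ (c0=1, c1=-1, c2=1)
macro 4: S0 reads c2=1 → after 1×micro: 1; S1 reads c1=-1 → after 2×micro: -1; S2 reads c0=1 → after 1×micro: 1 ⇒ (c0=1, c1=-1, c2=1)
macro 5: S0 reads c2=1 → after 1×micro: 1; S1 reads c1=-1 → after 2×micro: -1; S2 reads c0=1 → after 1×micro: 1 ⇒ (c0=1, c1=-1, c2=1)
macro 6: S0 reads c2=1 → after 1×micro: 1; S1 reads c1=-1 → after 2×micro: -1; S2 reads c0=1 → after 1×micro: 1 ⇒ (c0=1, c1=-1, c2=1)

S0 state at macro-step 1 = 2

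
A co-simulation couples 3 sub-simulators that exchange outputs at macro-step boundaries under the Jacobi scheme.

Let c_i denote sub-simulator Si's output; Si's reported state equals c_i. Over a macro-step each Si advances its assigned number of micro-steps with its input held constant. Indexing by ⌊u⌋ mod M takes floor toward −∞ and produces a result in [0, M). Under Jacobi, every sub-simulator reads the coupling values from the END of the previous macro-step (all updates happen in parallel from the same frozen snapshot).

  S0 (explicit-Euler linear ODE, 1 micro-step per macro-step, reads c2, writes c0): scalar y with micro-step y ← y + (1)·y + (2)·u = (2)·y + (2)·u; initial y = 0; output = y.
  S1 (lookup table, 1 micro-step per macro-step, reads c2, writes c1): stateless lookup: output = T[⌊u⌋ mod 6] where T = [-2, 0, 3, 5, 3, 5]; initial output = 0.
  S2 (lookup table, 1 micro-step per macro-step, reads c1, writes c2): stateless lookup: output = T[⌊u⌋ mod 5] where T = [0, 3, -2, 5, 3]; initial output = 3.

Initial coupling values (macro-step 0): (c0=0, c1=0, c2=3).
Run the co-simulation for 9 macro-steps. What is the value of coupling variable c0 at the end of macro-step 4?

macro 1: S0 reads c2=3 → after 1×micro: 6; S1 reads c2=3 → after 1×micro: 5; S2 reads c1=0 → after 1×micro: 0 ⇒ (c0=6, c1=5, c2=0)
macro 2: S0 reads c2=0 → after 1×micro: 12; S1 reads c2=0 → after 1×micro: -2; S2 reads c1=5 → after 1×micro: 0 ⇒ (c0=12, c1=-2, c2=0)
macro 3: S0 reads c2=0 → after 1×micro: 24; S1 reads c2=0 → after 1×micro: -2; S2 reads c1=-2 → after 1×micro: 5 ⇒ (c0=24, c1=-2, c2=5)
macro 4: S0 reads c2=5 → after 1×micro: 58; S1 reads c2=5 → after 1×micro: 5; S2 reads c1=-2 → after 1×micro: 5 ⇒ (c0=58, c1=5, c2=5)
macro 5: S0 reads c2=5 → after 1×micro: 126; S1 reads c2=5 → after 1×micro: 5; S2 reads c1=5 → after 1×micro: 0 ⇒ (c0=126, c1=5, c2=0)
macro 6: S0 reads c2=0 → after 1×micro: 252; S1 reads c2=0 → after 1×micro: -2; S2 reads c1=5 → after 1×micro: 0 ⇒ (c0=252, c1=-2, c2=0)
macro 7: S0 reads c2=0 → after 1×micro: 504; S1 reads c2=0 → after 1×micro: -2; S2 reads c1=-2 → after 1×micro: 5 ⇒ (c0=504, c1=-2, c2=5)
macro 8: S0 reads c2=5 → after 1×micro: 1018; S1 reads c2=5 → after 1×micro: 5; S2 reads c1=-2 → after 1×micro: 5 ⇒ (c0=1018, c1=5, c2=5)
macro 9: S0 reads c2=5 → after 1×micro: 2046; S1 reads c2=5 → after 1×micro: 5; S2 reads c1=5 → after 1×micro: 0 ⇒ (c0=2046, c1=5, c2=0)

c0 at macro-step 4 = 58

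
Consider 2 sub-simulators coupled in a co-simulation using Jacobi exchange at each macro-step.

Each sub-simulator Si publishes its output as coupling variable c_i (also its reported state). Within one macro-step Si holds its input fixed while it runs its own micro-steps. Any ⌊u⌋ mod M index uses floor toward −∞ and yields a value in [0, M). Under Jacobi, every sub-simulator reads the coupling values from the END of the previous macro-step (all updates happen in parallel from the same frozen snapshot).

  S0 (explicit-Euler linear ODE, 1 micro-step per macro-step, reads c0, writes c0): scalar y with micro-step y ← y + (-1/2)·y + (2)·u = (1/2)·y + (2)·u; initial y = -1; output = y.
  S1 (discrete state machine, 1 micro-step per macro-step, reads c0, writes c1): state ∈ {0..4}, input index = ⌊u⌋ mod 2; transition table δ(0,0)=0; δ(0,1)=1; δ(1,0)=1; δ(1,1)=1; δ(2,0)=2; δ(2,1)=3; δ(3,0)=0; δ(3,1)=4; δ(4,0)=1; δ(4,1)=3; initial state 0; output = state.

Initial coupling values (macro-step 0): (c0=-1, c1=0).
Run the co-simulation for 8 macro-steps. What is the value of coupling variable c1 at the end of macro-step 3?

c1 at macro-step 3 = 1

macro 1: S0 reads c0=-1 → after 1×micro: -5/2; S1 reads c0=-1 → after 1×micro: 1 ⇒ (c0=-5/2, c1=1)
macro 2: S0 reads c0=-5/2 → after 1×micro: -25/4; S1 reads c0=-5/2 → after 1×micro: 1 ⇒ (c0=-25/4, c1=1)
macro 3: S0 reads c0=-25/4 → after 1×micro: -125/8; S1 reads c0=-25/4 → after 1×micro: 1 ⇒ (c0=-125/8, c1=1)
macro 4: S0 reads c0=-125/8 → after 1×micro: -625/16; S1 reads c0=-125/8 → after 1×micro: 1 ⇒ (c0=-625/16, c1=1)
macro 5: S0 reads c0=-625/16 → after 1×micro: -3125/32; S1 reads c0=-625/16 → after 1×micro: 1 ⇒ (c0=-3125/32, c1=1)
macro 6: S0 reads c0=-3125/32 → after 1×micro: -15625/64; S1 reads c0=-3125/32 → after 1×micro: 1 ⇒ (c0=-15625/64, c1=1)
macro 7: S0 reads c0=-15625/64 → after 1×micro: -78125/128; S1 reads c0=-15625/64 → after 1×micro: 1 ⇒ (c0=-78125/128, c1=1)
macro 8: S0 reads c0=-78125/128 → after 1×micro: -390625/256; S1 reads c0=-78125/128 → after 1×micro: 1 ⇒ (c0=-390625/256, c1=1)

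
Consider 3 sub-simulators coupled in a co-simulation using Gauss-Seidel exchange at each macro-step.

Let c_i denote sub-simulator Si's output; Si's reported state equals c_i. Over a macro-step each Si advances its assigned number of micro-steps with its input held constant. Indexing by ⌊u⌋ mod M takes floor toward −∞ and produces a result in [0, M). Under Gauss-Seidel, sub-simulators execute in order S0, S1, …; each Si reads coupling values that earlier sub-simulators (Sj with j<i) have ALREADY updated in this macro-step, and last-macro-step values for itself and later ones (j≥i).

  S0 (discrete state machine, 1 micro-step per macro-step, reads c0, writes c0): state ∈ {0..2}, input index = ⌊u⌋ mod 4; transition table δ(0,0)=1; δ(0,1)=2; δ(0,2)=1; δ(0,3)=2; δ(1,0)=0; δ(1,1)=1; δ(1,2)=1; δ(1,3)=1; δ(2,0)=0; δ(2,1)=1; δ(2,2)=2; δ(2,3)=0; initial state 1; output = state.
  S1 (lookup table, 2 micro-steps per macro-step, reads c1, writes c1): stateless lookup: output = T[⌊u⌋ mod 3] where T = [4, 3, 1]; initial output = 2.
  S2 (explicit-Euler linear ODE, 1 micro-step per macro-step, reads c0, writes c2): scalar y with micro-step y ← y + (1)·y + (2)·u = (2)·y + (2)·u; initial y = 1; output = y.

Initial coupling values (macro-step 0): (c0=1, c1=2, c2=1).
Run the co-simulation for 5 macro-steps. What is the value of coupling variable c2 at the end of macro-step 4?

macro 1: S0 reads c0=1 → after 1×micro: 1; S1 reads c1=2 → after 2×micro: 1; S2 reads c0=1 → after 1×micro: 4 ⇒ (c0=1, c1=1, c2=4)
macro 2: S0 reads c0=1 → after 1×micro: 1; S1 reads c1=1 → after 2×micro: 3; S2 reads c0=1 → after 1×micro: 10 ⇒ (c0=1, c1=3, c2=10)
macro 3: S0 reads c0=1 → after 1×micro: 1; S1 reads c1=3 → after 2×micro: 4; S2 reads c0=1 → after 1×micro: 22 ⇒ (c0=1, c1=4, c2=22)
macro 4: S0 reads c0=1 → after 1×micro: 1; S1 reads c1=4 → after 2×micro: 3; S2 reads c0=1 → after 1×micro: 46 ⇒ (c0=1, c1=3, c2=46)
macro 5: S0 reads c0=1 → after 1×micro: 1; S1 reads c1=3 → after 2×micro: 4; S2 reads c0=1 → after 1×micro: 94 ⇒ (c0=1, c1=4, c2=94)

c2 at macro-step 4 = 46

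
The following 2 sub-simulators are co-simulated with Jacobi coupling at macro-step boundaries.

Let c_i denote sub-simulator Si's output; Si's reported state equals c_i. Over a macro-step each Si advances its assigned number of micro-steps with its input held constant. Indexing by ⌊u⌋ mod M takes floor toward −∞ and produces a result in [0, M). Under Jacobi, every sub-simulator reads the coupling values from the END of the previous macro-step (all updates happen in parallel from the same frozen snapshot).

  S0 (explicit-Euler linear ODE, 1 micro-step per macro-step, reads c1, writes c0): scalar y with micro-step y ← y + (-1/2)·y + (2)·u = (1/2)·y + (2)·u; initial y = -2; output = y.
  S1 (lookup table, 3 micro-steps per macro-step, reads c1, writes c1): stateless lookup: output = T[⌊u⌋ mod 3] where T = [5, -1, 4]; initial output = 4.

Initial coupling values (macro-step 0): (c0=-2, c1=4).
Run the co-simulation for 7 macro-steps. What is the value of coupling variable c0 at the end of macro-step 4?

macro 1: S0 reads c1=4 → after 1×micro: 7; S1 reads c1=4 → after 3×micro: -1 ⇒ (c0=7, c1=-1)
macro 2: S0 reads c1=-1 → after 1×micro: 3/2; S1 reads c1=-1 → after 3×micro: 4 ⇒ (c0=3/2, c1=4)
macro 3: S0 reads c1=4 → after 1×micro: 35/4; S1 reads c1=4 → after 3×micro: -1 ⇒ (c0=35/4, c1=-1)
macro 4: S0 reads c1=-1 → after 1×micro: 19/8; S1 reads c1=-1 → after 3×micro: 4 ⇒ (c0=19/8, c1=4)
macro 5: S0 reads c1=4 → after 1×micro: 147/16; S1 reads c1=4 → after 3×micro: -1 ⇒ (c0=147/16, c1=-1)
macro 6: S0 reads c1=-1 → after 1×micro: 83/32; S1 reads c1=-1 → after 3×micro: 4 ⇒ (c0=83/32, c1=4)
macro 7: S0 reads c1=4 → after 1×micro: 595/64; S1 reads c1=4 → after 3×micro: -1 ⇒ (c0=595/64, c1=-1)

c0 at macro-step 4 = 19/8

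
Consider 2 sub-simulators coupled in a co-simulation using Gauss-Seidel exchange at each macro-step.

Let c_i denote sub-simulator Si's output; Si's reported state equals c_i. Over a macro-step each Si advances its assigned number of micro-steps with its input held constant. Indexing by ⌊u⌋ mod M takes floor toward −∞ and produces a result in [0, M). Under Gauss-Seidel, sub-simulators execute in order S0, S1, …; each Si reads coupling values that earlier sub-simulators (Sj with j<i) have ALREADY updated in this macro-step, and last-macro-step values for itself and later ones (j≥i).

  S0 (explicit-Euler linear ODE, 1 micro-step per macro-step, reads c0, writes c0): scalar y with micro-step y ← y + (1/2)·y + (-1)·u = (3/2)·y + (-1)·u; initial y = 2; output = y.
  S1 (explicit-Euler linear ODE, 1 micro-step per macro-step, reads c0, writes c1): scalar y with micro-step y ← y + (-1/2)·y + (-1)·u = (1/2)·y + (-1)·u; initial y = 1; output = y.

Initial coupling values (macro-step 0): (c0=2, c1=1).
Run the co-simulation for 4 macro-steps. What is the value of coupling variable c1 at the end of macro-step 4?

macro 1: S0 reads c0=2 → after 1×micro: 1; S1 reads c0=1 → after 1×micro: -1/2 ⇒ (c0=1, c1=-1/2)
macro 2: S0 reads c0=1 → after 1×micro: 1/2; S1 reads c0=1/2 → after 1×micro: -3/4 ⇒ (c0=1/2, c1=-3/4)
macro 3: S0 reads c0=1/2 → after 1×micro: 1/4; S1 reads c0=1/4 → after 1×micro: -5/8 ⇒ (c0=1/4, c1=-5/8)
macro 4: S0 reads c0=1/4 → after 1×micro: 1/8; S1 reads c0=1/8 → after 1×micro: -7/16 ⇒ (c0=1/8, c1=-7/16)

c1 at macro-step 4 = -7/16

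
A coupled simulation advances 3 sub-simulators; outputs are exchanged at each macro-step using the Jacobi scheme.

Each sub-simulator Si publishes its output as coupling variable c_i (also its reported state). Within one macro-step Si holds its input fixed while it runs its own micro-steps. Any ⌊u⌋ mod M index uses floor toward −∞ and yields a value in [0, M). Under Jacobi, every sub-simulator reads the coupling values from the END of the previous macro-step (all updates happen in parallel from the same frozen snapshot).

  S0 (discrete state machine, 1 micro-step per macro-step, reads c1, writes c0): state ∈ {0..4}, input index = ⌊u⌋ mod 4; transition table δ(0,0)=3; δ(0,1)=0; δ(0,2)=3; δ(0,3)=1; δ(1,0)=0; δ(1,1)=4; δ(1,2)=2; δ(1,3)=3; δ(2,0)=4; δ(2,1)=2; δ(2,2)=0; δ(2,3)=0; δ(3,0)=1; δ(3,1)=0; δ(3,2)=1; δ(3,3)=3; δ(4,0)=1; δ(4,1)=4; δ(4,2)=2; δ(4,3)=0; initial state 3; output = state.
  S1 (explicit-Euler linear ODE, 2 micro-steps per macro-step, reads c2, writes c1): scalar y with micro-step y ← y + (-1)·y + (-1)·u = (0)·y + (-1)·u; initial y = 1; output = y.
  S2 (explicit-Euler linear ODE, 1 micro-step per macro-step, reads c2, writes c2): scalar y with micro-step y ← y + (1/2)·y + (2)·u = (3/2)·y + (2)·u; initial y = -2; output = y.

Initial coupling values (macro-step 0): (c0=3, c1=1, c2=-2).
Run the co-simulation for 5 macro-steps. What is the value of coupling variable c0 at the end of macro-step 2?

c0 at macro-step 2 = 3

macro 1: S0 reads c1=1 → after 1×micro: 0; S1 reads c2=-2 → after 2×micro: 2; S2 reads c2=-2 → after 1×micro: -7 ⇒ (c0=0, c1=2, c2=-7)
macro 2: S0 reads c1=2 → after 1×micro: 3; S1 reads c2=-7 → after 2×micro: 7; S2 reads c2=-7 → after 1×micro: -49/2 ⇒ (c0=3, c1=7, c2=-49/2)
macro 3: S0 reads c1=7 → after 1×micro: 3; S1 reads c2=-49/2 → after 2×micro: 49/2; S2 reads c2=-49/2 → after 1×micro: -343/4 ⇒ (c0=3, c1=49/2, c2=-343/4)
macro 4: S0 reads c1=49/2 → after 1×micro: 1; S1 reads c2=-343/4 → after 2×micro: 343/4; S2 reads c2=-343/4 → after 1×micro: -2401/8 ⇒ (c0=1, c1=343/4, c2=-2401/8)
macro 5: S0 reads c1=343/4 → after 1×micro: 4; S1 reads c2=-2401/8 → after 2×micro: 2401/8; S2 reads c2=-2401/8 → after 1×micro: -16807/16 ⇒ (c0=4, c1=2401/8, c2=-16807/16)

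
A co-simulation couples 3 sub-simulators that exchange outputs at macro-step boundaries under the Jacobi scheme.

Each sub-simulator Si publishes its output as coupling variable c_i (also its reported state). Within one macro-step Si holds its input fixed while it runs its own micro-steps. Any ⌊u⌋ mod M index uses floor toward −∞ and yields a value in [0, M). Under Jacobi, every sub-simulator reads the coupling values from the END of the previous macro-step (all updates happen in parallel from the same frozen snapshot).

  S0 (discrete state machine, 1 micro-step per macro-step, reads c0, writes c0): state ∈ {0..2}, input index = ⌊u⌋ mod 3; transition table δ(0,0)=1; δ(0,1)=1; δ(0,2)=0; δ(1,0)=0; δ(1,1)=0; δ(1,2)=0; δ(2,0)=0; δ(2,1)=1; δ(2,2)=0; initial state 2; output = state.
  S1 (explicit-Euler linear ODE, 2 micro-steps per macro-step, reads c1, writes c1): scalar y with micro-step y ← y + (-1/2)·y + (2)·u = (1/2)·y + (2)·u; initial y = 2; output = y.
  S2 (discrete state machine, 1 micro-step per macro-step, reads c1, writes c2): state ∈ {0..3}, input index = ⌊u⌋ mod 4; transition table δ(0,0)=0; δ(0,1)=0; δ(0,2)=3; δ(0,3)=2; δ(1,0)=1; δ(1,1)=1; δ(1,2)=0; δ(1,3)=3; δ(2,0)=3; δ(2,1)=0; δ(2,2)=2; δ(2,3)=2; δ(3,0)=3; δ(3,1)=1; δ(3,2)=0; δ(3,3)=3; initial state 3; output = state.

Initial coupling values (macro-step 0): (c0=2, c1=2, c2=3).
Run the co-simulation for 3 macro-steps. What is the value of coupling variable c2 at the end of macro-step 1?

macro 1: S0 reads c0=2 → after 1×micro: 0; S1 reads c1=2 → after 2×micro: 13/2; S2 reads c1=2 → after 1×micro: 0 ⇒ (c0=0, c1=13/2, c2=0)
macro 2: S0 reads c0=0 → after 1×micro: 1; S1 reads c1=13/2 → after 2×micro: 169/8; S2 reads c1=13/2 → after 1×micro: 3 ⇒ (c0=1, c1=169/8, c2=3)
macro 3: S0 reads c0=1 → after 1×micro: 0; S1 reads c1=169/8 → after 2×micro: 2197/32; S2 reads c1=169/8 → after 1×micro: 1 ⇒ (c0=0, c1=2197/32, c2=1)

c2 at macro-step 1 = 0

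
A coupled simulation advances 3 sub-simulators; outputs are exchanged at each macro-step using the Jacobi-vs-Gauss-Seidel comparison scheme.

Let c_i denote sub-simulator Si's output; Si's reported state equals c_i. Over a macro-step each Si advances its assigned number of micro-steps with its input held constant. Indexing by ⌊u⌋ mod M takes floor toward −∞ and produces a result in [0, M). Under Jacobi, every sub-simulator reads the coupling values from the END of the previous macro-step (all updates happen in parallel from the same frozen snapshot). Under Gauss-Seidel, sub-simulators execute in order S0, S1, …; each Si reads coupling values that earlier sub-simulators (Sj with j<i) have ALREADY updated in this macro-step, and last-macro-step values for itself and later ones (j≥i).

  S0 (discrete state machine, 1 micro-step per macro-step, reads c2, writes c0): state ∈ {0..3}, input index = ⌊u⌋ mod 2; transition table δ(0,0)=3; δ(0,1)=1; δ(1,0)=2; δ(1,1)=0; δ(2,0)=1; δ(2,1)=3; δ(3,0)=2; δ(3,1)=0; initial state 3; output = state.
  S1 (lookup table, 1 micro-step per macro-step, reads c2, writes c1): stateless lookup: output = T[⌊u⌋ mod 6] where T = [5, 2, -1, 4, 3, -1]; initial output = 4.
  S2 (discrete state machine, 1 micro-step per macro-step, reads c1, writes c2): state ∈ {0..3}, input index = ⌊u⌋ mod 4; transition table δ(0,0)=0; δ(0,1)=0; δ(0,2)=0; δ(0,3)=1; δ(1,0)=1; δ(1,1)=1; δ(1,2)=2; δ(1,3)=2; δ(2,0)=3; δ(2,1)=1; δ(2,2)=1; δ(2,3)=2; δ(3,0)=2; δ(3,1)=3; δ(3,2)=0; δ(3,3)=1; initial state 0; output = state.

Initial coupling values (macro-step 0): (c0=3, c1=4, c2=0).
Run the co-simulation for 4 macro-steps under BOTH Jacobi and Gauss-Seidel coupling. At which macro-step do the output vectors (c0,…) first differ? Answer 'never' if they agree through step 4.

first divergence at macro-step: never

[Jacobi] macro 1: S0 reads c2=0 → after 1×micro: 2; S1 reads c2=0 → after 1×micro: 5; S2 reads c1=4 → after 1×micro: 0 ⇒ (c0=2, c1=5, c2=0)
[Jacobi] macro 2: S0 reads c2=0 → after 1×micro: 1; S1 reads c2=0 → after 1×micro: 5; S2 reads c1=5 → after 1×micro: 0 ⇒ (c0=1, c1=5, c2=0)
[Jacobi] macro 3: S0 reads c2=0 → after 1×micro: 2; S1 reads c2=0 → after 1×micro: 5; S2 reads c1=5 → after 1×micro: 0 ⇒ (c0=2, c1=5, c2=0)
[Jacobi] macro 4: S0 reads c2=0 → after 1×micro: 1; S1 reads c2=0 → after 1×micro: 5; S2 reads c1=5 → after 1×micro: 0 ⇒ (c0=1, c1=5, c2=0)
[Gauss-Seidel] macro 1: S0 reads c2=0 → after 1×micro: 2; S1 reads c2=0 → after 1×micro: 5; S2 reads c1=5 → after 1×micro: 0 ⇒ (c0=2, c1=5, c2=0)
[Gauss-Seidel] macro 2: S0 reads c2=0 → after 1×micro: 1; S1 reads c2=0 → after 1×micro: 5; S2 reads c1=5 → after 1×micro: 0 ⇒ (c0=1, c1=5, c2=0)
[Gauss-Seidel] macro 3: S0 reads c2=0 → after 1×micro: 2; S1 reads c2=0 → after 1×micro: 5; S2 reads c1=5 → after 1×micro: 0 ⇒ (c0=2, c1=5, c2=0)
[Gauss-Seidel] macro 4: S0 reads c2=0 → after 1×micro: 1; S1 reads c2=0 → after 1×micro: 5; S2 reads c1=5 → after 1×micro: 0 ⇒ (c0=1, c1=5, c2=0)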